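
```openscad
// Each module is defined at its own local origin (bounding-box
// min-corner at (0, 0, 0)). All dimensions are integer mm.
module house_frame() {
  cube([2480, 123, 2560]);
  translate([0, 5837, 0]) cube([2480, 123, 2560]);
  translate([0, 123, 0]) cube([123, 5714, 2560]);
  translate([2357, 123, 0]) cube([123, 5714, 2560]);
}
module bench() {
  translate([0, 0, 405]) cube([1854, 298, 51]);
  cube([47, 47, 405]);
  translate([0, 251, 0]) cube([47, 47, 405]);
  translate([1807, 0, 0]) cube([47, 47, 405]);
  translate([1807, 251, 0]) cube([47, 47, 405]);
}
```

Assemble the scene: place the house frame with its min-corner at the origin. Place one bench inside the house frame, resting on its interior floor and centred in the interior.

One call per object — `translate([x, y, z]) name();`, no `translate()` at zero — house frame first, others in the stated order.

house_frame();
translate([313, 2831, 0]) bench();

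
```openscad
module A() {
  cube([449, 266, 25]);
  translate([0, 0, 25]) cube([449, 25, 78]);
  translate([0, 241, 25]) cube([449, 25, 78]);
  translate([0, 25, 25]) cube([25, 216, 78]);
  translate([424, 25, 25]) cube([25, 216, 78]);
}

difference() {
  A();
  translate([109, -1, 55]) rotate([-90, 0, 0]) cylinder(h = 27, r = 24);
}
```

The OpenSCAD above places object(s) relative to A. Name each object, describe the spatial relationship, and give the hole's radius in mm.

A is an open box. The open box has a circular hole through its front wall. The hole's radius is 24 mm.

The subtracted cylinder has r = 24 mm.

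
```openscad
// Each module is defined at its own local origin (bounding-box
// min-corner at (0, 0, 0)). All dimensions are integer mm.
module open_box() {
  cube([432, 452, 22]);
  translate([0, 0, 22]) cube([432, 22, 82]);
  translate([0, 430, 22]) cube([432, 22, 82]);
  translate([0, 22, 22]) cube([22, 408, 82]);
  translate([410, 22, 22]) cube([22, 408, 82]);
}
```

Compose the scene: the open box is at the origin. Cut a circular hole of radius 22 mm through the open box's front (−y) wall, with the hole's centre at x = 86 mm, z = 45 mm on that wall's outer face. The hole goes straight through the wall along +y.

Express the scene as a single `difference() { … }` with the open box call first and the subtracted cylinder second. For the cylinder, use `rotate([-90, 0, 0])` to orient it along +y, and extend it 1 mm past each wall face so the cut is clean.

difference() {
  open_box();
  translate([86, -1, 45]) rotate([-90, 0, 0]) cylinder(h = 24, r = 22);
}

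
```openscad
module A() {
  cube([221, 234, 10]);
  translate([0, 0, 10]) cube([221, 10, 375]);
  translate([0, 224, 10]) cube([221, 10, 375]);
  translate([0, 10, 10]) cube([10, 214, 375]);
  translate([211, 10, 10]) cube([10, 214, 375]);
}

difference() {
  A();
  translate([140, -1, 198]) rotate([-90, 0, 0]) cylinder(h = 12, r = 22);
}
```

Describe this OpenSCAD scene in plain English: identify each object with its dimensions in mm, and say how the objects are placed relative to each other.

A is an open-topped rectangular box: outside dimensions 221×234×385 mm, with a uniform wall and base thickness of 10 mm. The base is a full 221×234 slab on the floor; four walls sit on top of the base. The front and back walls (the −y and +y sides) span the full width; the two side walls fit between them.

The open box has a circular hole of radius 22 mm through its front wall, centred at (x = 140, z = 198).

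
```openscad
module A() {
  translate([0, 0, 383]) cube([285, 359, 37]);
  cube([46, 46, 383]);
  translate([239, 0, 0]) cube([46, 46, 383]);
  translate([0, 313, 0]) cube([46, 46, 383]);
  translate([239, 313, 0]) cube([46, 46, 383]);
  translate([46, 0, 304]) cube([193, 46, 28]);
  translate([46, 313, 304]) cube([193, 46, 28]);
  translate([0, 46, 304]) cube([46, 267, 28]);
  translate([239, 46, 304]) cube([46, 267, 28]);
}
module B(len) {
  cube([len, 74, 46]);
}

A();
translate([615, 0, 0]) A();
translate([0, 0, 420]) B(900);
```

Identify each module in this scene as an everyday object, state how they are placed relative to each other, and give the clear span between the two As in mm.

A is a stool. B is a beam. A beam spans the tops of two stools. The clear span between the two stools is 330 mm.

Second stool starts at x = 615; first ends at x = 285; clear span = 615 − 285 = 330 mm.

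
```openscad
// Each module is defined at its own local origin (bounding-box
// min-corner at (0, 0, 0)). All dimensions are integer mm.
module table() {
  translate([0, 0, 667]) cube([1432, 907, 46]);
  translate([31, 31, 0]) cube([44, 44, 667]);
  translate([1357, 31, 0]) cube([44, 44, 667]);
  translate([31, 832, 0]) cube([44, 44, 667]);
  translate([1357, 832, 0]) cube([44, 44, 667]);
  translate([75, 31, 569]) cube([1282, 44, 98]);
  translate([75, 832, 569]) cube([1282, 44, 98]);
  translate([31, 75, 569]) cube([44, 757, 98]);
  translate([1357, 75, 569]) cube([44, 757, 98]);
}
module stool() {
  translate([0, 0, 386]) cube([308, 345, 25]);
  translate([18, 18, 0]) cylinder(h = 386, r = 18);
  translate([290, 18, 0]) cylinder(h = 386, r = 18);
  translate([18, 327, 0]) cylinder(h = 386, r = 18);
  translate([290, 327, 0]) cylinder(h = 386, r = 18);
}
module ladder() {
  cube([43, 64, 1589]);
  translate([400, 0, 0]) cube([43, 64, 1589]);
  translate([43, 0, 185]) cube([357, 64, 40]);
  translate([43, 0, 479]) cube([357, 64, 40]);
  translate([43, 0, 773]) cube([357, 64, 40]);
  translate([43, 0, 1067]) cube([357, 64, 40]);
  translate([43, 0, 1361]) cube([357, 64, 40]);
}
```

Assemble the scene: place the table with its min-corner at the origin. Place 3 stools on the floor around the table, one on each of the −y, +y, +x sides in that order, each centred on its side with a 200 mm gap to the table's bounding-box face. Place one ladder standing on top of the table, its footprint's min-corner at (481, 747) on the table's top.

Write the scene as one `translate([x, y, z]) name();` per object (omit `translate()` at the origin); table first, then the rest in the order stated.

table();
translate([562, -545, 0]) stool();
translate([562, 1107, 0]) stool();
translate([1632, 281, 0]) stool();
translate([481, 747, 713]) ladder();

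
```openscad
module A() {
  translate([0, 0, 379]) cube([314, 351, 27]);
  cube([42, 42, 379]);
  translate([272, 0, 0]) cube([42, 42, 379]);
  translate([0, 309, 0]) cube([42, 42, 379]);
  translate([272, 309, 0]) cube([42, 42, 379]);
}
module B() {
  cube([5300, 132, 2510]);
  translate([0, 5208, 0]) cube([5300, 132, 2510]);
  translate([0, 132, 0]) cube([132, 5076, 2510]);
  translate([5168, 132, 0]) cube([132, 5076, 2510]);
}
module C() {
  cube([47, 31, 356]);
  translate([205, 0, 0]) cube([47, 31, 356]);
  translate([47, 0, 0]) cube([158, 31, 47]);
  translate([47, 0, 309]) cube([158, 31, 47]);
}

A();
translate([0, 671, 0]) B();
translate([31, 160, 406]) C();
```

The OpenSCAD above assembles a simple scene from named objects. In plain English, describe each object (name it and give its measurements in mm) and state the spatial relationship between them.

A is a simple wooden stool: a rectangular seat 314 mm (x) by 351 mm (y), 27 mm thick, top face at z = 406 mm, on four square legs, each 42×42 mm in cross-section. The legs rest on z = 0, each flush with a corner of the seat.

B is a box-shaped house frame (walls only): outside footprint 5300×5340 mm, wall height 2510 mm, wall thickness 132 mm. The two y-facing walls run the full x-width; the two x-facing walls fit between the inner faces of the y-facing walls.

C is a picture frame with a 158×262 mm rectangular opening (x by z) and a uniform 47 mm border on every side. Frame depth is 31 mm along y. It is built from two vertical stiles running the full outside height and two horizontal rails spanning the gap between the stiles.

The house frame is on the floor beside the stool on its +y side. The picture frame is on top of the stool, centred.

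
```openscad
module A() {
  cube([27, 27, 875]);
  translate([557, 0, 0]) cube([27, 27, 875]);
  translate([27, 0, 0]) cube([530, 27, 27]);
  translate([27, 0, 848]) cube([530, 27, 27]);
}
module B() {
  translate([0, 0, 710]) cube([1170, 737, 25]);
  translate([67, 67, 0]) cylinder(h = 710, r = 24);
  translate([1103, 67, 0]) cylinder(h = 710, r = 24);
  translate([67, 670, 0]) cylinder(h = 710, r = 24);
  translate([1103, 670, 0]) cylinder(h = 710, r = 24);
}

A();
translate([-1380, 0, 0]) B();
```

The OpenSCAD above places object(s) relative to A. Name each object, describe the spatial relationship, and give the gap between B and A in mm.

A is a picture frame. B is a table. The table is on the floor beside the picture frame on its −x side. The gap between the table and the picture frame is 210 mm.

The table's nearest face is 210 mm from the picture frame's −x face.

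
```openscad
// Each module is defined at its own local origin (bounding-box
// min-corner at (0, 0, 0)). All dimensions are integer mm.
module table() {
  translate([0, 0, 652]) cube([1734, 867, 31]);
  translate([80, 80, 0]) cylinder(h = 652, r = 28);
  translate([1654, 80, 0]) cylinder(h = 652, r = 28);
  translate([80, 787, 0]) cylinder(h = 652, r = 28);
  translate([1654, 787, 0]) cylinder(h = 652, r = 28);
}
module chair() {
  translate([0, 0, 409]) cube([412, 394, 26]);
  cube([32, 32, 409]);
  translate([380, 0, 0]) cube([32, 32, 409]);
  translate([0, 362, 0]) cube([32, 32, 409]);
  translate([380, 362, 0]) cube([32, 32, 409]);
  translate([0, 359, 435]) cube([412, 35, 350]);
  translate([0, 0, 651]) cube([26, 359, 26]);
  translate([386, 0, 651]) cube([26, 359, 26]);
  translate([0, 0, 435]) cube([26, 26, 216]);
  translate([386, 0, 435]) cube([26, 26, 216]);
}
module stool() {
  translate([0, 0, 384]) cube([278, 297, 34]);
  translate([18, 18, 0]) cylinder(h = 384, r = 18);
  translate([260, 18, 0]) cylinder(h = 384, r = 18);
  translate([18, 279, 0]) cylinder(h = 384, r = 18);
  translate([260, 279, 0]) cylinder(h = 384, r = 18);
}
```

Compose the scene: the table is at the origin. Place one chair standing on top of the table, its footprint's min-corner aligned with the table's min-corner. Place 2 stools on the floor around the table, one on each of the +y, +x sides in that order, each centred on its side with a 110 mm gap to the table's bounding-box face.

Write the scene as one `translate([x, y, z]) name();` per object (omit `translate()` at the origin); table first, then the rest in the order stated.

table();
translate([0, 0, 683]) chair();
translate([728, 977, 0]) stool();
translate([1844, 285, 0]) stool();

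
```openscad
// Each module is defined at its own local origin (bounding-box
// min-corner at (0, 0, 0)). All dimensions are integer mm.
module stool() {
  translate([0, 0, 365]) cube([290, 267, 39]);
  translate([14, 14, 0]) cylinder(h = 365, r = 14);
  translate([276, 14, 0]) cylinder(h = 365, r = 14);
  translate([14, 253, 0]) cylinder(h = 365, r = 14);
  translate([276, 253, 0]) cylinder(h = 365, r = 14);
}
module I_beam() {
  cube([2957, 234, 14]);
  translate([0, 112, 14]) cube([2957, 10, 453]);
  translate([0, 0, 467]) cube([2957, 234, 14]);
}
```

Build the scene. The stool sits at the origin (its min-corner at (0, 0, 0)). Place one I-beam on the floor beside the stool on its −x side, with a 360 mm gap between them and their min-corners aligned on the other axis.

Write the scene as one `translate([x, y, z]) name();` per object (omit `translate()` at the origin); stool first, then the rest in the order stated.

stool();
translate([-3317, 0, 0]) I_beam();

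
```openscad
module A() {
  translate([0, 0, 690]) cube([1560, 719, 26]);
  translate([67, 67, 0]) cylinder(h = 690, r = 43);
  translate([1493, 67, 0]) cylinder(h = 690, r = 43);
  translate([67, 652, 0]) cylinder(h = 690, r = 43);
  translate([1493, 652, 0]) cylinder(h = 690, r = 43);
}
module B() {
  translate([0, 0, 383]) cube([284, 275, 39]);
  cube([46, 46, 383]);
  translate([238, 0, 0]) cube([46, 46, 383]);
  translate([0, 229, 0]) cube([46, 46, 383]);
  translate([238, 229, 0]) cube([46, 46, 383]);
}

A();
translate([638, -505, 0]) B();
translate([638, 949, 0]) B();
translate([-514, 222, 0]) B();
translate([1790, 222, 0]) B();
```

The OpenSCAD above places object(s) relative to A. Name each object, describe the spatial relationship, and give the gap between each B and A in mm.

A is a table. B is a stool. Four stools sit around the table at the −y, +y, −x, +x sides. The gap between each stool and the table is 230 mm.

Each stool's nearest face is 230 mm from the table's bounding box.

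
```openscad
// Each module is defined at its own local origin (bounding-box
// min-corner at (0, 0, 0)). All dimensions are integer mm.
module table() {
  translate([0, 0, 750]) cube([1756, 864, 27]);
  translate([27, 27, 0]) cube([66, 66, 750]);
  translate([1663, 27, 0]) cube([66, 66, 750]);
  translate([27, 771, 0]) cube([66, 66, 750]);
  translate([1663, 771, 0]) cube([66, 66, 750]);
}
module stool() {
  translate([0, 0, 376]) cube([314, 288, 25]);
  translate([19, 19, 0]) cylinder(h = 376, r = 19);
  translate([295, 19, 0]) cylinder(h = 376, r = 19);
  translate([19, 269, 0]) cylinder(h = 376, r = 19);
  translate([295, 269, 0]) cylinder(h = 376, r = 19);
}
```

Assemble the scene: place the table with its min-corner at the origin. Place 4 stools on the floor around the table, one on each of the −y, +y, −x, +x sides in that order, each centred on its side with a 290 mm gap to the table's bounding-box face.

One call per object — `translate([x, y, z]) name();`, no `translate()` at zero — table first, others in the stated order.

table();
translate([721, -578, 0]) stool();
translate([721, 1154, 0]) stool();
translate([-604, 288, 0]) stool();
translate([2046, 288, 0]) stool();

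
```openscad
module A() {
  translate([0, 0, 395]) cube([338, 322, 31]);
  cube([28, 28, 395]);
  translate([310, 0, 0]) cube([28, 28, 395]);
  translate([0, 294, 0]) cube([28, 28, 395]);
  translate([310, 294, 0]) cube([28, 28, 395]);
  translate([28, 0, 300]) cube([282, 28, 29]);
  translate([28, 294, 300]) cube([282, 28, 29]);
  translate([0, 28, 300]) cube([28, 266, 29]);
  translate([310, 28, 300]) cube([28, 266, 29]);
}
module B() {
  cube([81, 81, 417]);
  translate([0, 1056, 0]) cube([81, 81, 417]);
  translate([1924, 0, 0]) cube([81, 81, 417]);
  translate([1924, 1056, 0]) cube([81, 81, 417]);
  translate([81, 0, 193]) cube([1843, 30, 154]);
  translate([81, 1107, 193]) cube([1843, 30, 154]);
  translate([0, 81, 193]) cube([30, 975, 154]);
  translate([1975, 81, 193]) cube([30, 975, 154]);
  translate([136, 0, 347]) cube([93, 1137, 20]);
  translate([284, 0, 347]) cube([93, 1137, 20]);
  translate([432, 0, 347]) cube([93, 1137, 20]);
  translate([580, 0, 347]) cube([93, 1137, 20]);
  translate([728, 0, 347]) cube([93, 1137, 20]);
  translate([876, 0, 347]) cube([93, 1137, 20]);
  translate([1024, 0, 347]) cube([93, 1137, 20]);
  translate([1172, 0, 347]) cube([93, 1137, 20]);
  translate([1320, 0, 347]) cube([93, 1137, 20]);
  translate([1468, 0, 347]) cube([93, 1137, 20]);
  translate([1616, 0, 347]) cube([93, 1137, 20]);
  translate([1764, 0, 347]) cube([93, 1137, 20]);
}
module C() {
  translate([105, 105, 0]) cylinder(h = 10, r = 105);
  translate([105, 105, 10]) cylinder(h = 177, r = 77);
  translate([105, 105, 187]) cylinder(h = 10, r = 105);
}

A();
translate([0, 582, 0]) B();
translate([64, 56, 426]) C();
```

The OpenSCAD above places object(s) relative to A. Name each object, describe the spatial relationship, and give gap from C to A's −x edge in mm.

A is a stool. B is a bed frame. C is a spool. The bed frame is on the floor beside the stool on its +y side. The spool is on top of the stool, centred. The gap from the spool to the stool's −x edge is 64 mm.

The spool's min-x is at 64; the stool's min-x is 0; gap = 64 mm.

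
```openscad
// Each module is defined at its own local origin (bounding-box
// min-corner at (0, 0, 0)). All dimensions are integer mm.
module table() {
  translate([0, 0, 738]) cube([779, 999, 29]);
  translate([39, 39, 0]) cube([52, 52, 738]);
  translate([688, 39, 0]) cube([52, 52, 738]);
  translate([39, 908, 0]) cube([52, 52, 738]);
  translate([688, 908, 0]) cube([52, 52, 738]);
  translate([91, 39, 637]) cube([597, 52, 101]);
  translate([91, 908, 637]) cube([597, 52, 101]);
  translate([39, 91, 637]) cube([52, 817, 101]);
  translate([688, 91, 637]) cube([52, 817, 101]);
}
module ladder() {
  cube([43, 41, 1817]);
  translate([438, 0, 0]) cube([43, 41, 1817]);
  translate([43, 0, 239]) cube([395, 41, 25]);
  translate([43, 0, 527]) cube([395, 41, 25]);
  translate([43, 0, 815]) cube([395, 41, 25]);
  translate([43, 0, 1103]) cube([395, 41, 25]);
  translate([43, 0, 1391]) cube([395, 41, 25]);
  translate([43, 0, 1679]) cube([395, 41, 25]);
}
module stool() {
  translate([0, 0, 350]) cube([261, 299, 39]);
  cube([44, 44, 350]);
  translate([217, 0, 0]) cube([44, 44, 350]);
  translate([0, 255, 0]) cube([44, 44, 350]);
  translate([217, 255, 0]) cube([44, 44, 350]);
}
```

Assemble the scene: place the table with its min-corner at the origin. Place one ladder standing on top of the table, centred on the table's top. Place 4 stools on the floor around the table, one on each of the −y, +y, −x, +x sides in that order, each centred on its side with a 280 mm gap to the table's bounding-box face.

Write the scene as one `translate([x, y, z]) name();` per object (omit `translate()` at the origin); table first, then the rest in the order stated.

table();
translate([149, 479, 767]) ladder();
translate([259, -579, 0]) stool();
translate([259, 1279, 0]) stool();
translate([-541, 350, 0]) stool();
translate([1059, 350, 0]) stool();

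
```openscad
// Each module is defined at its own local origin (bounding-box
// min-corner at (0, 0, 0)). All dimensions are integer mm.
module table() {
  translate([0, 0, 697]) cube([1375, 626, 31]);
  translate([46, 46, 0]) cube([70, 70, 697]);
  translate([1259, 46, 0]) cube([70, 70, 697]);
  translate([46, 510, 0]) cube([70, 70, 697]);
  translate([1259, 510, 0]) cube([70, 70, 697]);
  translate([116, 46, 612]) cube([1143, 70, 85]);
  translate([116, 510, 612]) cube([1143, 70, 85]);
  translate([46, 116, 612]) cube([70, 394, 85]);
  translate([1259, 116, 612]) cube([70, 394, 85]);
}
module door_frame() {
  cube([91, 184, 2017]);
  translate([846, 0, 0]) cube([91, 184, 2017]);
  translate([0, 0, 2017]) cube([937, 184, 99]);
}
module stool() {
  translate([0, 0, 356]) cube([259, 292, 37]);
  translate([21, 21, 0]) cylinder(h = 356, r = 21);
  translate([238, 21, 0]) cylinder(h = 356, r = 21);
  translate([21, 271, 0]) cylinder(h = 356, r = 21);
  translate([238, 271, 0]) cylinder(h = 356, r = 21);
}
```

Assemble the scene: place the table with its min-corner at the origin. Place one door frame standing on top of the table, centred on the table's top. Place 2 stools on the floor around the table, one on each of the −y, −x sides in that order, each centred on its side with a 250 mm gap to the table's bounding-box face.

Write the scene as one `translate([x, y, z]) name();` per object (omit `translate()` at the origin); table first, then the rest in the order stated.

table();
translate([219, 221, 728]) door_frame();
translate([558, -542, 0]) stool();
translate([-509, 167, 0]) stool();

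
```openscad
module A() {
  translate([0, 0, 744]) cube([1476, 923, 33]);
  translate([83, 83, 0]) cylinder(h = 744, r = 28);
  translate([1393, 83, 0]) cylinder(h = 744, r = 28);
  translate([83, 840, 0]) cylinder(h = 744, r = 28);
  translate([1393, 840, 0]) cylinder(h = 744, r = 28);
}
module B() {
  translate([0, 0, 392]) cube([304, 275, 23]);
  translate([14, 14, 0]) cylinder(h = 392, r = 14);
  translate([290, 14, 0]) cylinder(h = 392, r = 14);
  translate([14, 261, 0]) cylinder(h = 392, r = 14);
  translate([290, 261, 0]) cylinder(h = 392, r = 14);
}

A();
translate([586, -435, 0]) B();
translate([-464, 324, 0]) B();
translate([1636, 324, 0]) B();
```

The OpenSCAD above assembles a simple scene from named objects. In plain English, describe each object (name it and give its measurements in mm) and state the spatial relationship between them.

A is a table: top 1476 mm (x) × 923 mm (y), 33 mm thick, upper face at z = 777 mm, on four round legs of 56 mm diameter, each leg's bounding box inset 55 mm from the nearest pair of top edges, running from z = 0 to the bottom of the top.

B is a four-legged stool. The seat is 304×275 mm, 23 mm thick, top at z = 415 mm. It stands on four round legs, each 28 mm in diameter, from z = 0 to the seat underside, each leg's axis is inset half a diameter from the nearest pair of seat edges (so the leg's bounding box is flush with the corner).

Three stools sit around the table at the −y, −x, +x sides.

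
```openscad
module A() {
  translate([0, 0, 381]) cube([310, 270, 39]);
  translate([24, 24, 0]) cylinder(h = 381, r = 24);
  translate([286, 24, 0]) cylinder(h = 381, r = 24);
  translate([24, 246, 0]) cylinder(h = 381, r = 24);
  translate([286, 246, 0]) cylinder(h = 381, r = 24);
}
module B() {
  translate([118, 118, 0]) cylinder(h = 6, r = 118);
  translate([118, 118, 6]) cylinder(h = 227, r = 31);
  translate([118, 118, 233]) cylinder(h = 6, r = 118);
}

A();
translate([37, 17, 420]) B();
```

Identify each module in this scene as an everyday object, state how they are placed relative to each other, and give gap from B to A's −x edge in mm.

The spool's min-x is at 37; the stool's min-x is 0; gap = 37 mm.

A is a stool. B is a spool. The spool is on top of the stool, centred. The gap from the spool to the stool's −x edge is 37 mm.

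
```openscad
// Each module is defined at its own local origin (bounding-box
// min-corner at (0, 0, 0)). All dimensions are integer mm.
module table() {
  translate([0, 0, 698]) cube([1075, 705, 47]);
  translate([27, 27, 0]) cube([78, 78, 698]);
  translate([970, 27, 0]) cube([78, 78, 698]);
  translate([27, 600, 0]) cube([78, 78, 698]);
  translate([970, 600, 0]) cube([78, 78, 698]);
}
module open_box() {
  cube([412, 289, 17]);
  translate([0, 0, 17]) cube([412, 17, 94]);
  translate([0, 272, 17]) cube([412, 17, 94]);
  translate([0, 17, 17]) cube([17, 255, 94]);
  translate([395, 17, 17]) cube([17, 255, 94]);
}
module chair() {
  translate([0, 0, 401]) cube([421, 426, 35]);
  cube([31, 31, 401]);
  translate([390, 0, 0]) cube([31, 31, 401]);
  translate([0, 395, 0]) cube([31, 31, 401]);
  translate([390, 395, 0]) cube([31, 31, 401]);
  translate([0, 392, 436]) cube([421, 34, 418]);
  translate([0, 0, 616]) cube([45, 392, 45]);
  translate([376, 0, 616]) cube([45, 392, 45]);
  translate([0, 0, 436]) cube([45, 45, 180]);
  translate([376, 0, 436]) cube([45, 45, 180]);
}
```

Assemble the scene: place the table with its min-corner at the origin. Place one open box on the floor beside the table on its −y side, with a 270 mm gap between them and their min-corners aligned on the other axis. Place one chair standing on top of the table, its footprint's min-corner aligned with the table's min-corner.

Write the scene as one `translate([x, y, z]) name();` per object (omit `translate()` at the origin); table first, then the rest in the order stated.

table();
translate([0, -559, 0]) open_box();
translate([0, 0, 745]) chair();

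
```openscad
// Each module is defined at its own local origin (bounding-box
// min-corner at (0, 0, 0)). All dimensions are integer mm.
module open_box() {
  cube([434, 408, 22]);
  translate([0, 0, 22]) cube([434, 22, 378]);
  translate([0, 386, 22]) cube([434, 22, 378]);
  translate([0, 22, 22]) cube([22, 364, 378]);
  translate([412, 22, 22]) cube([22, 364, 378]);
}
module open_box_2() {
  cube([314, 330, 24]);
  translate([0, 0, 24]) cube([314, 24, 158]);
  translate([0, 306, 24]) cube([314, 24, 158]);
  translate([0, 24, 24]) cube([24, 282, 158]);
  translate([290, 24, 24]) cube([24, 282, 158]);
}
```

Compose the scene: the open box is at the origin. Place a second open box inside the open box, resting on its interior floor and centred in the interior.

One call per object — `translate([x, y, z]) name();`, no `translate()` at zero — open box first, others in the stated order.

open_box();
translate([60, 39, 22]) open_box_2();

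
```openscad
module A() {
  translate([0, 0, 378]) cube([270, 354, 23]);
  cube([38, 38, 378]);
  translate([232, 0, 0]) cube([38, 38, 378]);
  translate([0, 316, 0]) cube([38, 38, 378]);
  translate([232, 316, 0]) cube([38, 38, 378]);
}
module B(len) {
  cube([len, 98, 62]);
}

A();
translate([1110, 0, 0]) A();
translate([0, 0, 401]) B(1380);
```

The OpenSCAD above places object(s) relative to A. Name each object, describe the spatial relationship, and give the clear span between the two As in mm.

A is a stool. B is a beam. A beam spans the tops of two stools. The clear span between the two stools is 840 mm.

Second stool starts at x = 1110; first ends at x = 270; clear span = 1110 − 270 = 840 mm.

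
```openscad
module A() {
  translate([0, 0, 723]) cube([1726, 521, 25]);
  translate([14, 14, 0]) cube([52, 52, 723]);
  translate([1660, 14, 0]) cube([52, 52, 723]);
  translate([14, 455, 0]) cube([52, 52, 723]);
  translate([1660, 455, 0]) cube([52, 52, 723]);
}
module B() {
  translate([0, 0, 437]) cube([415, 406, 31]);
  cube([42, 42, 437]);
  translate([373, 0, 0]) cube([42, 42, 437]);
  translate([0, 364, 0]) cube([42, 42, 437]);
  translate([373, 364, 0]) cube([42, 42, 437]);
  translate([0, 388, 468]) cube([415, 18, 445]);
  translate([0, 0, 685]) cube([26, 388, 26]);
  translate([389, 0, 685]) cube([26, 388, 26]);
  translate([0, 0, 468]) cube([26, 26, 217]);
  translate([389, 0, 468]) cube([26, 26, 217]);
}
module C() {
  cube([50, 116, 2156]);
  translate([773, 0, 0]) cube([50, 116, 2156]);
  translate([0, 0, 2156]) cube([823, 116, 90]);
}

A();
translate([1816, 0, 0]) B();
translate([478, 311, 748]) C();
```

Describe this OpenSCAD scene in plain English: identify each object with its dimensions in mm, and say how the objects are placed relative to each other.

A is a table: top 1726 mm (x) × 521 mm (y), 25 mm thick, upper face at z = 748 mm, on four 52×52 mm square legs, each inset 14 mm from the nearest pair of top edges, running from z = 0 to the bottom of the top.

B is a chair: 415×406 mm seat, 31 mm thick, top at z = 468 mm, on four 42 mm square corner legs flush with the seat edges. A 18 mm thick backrest slab spans the full seat width, extending 445 mm above the seat top, its back face flush with the seat's +y edge. Two armrests of 26×26 mm section run along each side from the seat's front edge to the front of the backrest, top faces 243 mm above the seat top and outer faces flush with the seat's x-edges; a 26×26 mm post under the front of each armrest stands on the seat at the front corner.

C is a door frame. The clear opening is 723 mm wide and 2156 mm high. Two 50 mm wide jambs, 116 mm deep, stand either side of the opening from the floor to the top of the opening. A 90 mm thick head sits across the top of both jambs, spanning the full outside width of the frame.

The chair is on the floor beside the table on its +x side. The door frame is on top of the table.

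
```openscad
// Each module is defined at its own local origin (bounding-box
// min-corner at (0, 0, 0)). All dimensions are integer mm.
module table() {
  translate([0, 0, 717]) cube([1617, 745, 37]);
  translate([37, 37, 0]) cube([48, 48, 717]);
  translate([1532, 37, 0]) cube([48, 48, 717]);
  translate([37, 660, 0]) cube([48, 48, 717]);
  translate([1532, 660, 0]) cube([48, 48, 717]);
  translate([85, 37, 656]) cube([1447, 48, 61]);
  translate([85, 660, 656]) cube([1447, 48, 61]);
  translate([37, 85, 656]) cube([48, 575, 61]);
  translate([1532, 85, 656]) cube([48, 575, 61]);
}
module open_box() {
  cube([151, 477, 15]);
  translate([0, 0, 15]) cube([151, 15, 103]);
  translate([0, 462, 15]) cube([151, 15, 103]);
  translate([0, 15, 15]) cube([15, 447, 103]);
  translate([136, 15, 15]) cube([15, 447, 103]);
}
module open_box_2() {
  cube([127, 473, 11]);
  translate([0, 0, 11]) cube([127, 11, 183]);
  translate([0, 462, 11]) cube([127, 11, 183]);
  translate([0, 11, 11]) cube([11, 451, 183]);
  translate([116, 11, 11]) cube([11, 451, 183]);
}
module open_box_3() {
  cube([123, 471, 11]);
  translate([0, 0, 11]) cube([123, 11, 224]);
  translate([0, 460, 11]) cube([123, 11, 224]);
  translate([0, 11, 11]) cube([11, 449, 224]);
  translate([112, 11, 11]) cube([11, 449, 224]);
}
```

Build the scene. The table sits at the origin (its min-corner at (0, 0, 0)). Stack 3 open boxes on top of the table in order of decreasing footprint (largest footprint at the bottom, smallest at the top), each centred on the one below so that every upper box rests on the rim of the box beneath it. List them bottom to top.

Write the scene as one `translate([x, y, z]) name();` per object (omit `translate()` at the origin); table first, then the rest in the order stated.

table();
translate([733, 134, 754]) open_box();
translate([745, 136, 872]) open_box_2();
translate([747, 137, 1066]) open_box_3();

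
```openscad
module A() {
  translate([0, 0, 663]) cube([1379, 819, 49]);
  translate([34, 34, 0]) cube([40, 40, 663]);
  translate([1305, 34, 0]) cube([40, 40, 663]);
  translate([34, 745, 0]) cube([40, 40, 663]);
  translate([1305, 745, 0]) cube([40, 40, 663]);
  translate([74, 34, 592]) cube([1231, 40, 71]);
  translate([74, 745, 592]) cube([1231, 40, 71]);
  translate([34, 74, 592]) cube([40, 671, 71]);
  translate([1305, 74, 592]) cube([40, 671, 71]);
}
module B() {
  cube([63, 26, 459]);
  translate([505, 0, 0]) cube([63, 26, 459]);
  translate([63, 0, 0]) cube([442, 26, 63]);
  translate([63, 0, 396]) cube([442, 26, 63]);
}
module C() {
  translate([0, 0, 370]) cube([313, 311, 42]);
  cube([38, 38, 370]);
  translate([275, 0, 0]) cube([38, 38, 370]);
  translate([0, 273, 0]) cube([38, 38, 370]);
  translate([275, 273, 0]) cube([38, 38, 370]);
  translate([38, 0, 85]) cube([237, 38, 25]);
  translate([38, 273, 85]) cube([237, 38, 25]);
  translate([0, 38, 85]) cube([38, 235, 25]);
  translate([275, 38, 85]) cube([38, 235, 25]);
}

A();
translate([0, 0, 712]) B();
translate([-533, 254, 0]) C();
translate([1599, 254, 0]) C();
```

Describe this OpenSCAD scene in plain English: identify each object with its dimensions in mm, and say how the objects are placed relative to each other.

A is a rectangular dining table. The top is 1379×819×49 mm with its upper surface at z = 712 mm. It stands on four 40×40 mm square legs, each inset 34 mm from the nearest pair of top edges, running from the floor to the underside of the top. Four apron rails, 40 mm thick and 71 mm tall, run between adjacent legs with their top edges flush with the underside of the top and their outer faces flush with the legs' outer faces.

B is a rectangular picture frame lying in the x–z plane (depth along y). The opening is 442 mm wide (x) by 333 mm tall (z), surrounded by a border 63 mm wide on all four sides. The frame is 26 mm deep and is made of two full-height vertical stiles with two horizontal rails fitted between them.

C is a simple wooden stool: a rectangular seat 313 mm (x) by 311 mm (y), 42 mm thick, top face at z = 412 mm, on four square legs, each 38×38 mm in cross-section. The legs rest on z = 0, each flush with a corner of the seat. Four stretchers, 38 mm wide and 25 mm tall, connect adjacent legs with their undersides at z = 85 mm, each running between the inner faces of the legs it joins and aligned with the legs' outer faces on the other axis.

The picture frame is on top of the table. Two stools sit around the table at the −x, +x sides.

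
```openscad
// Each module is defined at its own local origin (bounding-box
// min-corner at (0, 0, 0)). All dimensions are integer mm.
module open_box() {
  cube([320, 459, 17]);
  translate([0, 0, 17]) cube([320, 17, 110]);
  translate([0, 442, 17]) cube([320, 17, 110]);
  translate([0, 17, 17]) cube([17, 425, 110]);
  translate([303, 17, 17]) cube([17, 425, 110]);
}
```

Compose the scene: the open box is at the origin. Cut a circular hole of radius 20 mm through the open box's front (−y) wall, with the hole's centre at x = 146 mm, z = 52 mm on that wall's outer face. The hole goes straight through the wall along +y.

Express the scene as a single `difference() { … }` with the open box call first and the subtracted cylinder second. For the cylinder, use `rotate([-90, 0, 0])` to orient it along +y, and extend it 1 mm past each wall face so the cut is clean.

difference() {
  open_box();
  translate([146, -1, 52]) rotate([-90, 0, 0]) cylinder(h = 19, r = 20);
}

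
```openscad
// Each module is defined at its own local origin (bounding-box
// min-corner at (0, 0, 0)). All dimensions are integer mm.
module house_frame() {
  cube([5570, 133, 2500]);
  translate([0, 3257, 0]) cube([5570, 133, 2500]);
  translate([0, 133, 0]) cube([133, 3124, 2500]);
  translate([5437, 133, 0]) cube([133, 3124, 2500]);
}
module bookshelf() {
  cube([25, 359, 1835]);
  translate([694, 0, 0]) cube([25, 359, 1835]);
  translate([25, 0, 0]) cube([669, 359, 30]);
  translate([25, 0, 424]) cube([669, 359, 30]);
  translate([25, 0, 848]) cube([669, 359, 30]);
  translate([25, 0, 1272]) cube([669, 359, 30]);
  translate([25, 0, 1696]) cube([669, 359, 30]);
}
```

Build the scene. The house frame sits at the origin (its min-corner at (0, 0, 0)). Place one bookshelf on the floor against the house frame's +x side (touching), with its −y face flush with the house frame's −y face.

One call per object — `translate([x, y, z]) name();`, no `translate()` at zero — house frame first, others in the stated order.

house_frame();
translate([5570, 0, 0]) bookshelf();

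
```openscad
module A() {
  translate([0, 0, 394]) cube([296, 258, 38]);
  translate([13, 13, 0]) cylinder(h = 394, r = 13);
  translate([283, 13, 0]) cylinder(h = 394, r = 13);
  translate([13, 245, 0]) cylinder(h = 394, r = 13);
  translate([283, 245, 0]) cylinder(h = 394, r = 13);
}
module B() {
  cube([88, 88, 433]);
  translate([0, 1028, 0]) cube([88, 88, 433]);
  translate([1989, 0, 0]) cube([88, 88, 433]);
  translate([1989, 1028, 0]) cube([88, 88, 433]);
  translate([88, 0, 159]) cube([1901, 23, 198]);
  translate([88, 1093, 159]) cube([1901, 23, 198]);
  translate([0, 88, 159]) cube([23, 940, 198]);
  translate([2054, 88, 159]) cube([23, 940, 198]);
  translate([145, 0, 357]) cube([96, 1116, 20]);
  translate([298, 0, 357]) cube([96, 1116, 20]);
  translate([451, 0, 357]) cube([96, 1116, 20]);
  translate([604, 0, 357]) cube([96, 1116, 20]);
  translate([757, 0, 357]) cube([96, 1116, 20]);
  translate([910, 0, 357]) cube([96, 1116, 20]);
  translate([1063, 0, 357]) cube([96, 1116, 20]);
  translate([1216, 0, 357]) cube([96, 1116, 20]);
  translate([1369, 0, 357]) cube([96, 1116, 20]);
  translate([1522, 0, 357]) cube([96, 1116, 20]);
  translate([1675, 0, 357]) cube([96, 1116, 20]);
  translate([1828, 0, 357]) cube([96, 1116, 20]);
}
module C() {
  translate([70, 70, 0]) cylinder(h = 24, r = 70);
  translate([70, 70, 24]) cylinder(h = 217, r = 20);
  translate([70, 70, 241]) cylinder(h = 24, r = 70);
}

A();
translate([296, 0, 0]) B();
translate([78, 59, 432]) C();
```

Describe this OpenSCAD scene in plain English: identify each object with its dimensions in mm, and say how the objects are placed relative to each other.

A is a four-legged stool. The seat is a 296×258×38 mm slab whose top surface is at z = 432 mm; four round legs, each 26 mm in diameter, run from the floor (z = 0) to the underside of the seat, each leg's axis is inset half a diameter from the nearest pair of seat edges (so the leg's bounding box is flush with the corner).

B is a bed frame 2077 mm long (x) by 1116 mm wide (y). Four 88×88 mm corner posts, 433 mm tall, at the corners of the footprint. Four rails of 23 mm thickness and 198 mm height run between adjacent posts with their undersides at z = 159 mm, their outer faces flush with the outside of the frame (the two x-running rails run between the posts' inner faces; the two y-running rails run between the posts' inner faces). 12 slats, each 96 mm wide (x) and 20 mm thick, lie across the top of the two x-running rails, running the full 1116 mm width of the frame in y; the slats are evenly spaced along x between the inner faces of the end posts with equal gaps (rounded down to the nearest mm) at the −x end and between each pair — any rounding remainder accumulates at the +x end.

C is a spool: two coaxial disc flanges of radius 70 mm and thickness 24 mm, joined by a core cylinder of radius 20 mm and height 217 mm. The lower flange rests on z = 0 and the three cylinders share a vertical axis.

The bed frame is against the stool's +x side, with their −y faces flush. The spool is on top of the stool, centred.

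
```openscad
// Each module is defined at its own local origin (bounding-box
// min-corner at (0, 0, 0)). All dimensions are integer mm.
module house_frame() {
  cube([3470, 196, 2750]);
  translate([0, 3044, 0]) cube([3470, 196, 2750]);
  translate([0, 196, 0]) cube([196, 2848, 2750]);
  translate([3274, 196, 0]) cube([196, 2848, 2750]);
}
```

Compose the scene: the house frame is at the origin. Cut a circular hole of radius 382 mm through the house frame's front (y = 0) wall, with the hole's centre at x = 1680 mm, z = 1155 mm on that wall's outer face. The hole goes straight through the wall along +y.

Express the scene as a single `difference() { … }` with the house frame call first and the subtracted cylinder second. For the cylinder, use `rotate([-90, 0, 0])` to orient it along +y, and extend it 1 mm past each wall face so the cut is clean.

difference() {
  house_frame();
  translate([1680, -1, 1155]) rotate([-90, 0, 0]) cylinder(h = 198, r = 382);
}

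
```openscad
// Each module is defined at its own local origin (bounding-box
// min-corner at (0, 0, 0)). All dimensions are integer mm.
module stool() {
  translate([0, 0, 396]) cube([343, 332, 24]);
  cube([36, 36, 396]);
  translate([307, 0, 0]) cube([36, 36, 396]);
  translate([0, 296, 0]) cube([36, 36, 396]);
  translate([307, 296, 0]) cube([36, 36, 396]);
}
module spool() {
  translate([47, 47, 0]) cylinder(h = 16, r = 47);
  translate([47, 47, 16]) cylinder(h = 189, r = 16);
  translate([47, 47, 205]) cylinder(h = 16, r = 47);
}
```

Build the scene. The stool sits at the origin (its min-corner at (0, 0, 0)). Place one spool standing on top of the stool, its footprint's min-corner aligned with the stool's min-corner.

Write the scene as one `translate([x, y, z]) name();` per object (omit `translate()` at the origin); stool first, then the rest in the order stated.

stool();
translate([0, 0, 420]) spool();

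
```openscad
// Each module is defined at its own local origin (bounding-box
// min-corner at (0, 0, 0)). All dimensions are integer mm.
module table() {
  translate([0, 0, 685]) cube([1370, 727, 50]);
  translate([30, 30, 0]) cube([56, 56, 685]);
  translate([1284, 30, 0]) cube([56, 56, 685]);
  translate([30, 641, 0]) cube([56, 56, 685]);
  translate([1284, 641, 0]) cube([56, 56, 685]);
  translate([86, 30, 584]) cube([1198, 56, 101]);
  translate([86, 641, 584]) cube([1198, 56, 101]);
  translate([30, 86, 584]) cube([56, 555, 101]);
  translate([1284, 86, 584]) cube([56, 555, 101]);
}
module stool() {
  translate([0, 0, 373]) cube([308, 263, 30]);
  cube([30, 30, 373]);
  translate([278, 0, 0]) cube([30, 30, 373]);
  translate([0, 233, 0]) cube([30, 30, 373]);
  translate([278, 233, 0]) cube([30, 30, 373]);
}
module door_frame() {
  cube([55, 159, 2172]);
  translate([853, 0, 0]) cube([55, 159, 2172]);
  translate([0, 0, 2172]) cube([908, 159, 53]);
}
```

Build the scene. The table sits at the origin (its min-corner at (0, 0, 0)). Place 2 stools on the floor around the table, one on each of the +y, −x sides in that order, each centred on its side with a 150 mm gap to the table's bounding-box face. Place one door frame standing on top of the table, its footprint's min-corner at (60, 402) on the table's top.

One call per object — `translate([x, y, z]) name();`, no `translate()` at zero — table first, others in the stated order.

table();
translate([531, 877, 0]) stool();
translate([-458, 232, 0]) stool();
translate([60, 402, 735]) door_frame();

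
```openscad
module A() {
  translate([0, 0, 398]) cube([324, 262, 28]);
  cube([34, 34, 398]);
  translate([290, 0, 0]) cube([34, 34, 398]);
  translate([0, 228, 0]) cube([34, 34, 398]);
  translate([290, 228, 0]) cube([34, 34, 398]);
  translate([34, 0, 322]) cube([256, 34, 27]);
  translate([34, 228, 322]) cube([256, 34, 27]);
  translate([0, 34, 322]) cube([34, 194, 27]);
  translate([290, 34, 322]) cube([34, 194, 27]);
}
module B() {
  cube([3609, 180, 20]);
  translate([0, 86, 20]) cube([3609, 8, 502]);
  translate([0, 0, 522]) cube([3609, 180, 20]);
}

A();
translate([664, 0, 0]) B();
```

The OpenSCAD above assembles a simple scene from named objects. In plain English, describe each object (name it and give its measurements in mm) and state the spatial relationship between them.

A is a four-legged stool. The seat is 324×262 mm, 28 mm thick, top at z = 426 mm. It stands on four square legs, each 34×34 mm in cross-section, from z = 0 to the seat underside, each flush with a corner of the seat. Four stretchers, 34 mm wide and 27 mm tall, connect adjacent legs with their undersides at z = 322 mm, each running between the inner faces of the legs it joins and aligned with the legs' outer faces on the other axis.

B is an I-beam lying along x, 3609 mm long. Overall section height 542 mm. Two flanges 180 mm wide (y) and 20 mm thick, one on the floor and one at the top; a web 8 mm thick runs between them, centred on the flange width.

The I-beam is on the floor beside the stool on its +x side.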